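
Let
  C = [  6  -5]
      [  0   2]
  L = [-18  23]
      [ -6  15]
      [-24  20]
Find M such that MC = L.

Right-multiplying both sides by C⁻¹ gives M = LC⁻¹.
C has determinant 12; C⁻¹ = [[1/6, 5/12], [0, 1/2]].
M = LC⁻¹ = [[-18, 23], [-6, 15], [-24, 20]] · [[1/6, 5/12], [0, 1/2]] = [[-3, 4], [-1, 5], [-4, 0]].

M = [[-3, 4], [-1, 5], [-4, 0]]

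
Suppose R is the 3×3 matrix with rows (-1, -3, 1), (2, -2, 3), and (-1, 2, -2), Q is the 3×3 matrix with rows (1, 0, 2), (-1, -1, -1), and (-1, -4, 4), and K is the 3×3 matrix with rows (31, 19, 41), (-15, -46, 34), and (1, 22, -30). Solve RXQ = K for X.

X = R⁻¹KQ⁻¹ (apply R⁻¹ on the left and Q⁻¹ on the right).
R has determinant 1; R⁻¹ = [[-2, -4, -7], [1, 3, 5], [2, 5, 8]].
det Q = -2, so Q⁻¹ = [[4, 4, -1], [-5/2, -3, 1/2], [-3/2, -2, 1/2]].
R⁻¹K = [[-9, -8, -8], [-9, -9, -7], [-5, -16, 12]].
X = (R⁻¹K)Q⁻¹ = [[-4, 4, 1], [-3, 5, 1], [2, 4, 3]].

X = [[-4, 4, 1], [-3, 5, 1], [2, 4, 3]]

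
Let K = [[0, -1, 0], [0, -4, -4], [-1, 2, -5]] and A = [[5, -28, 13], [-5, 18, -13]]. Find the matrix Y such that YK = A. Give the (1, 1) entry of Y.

Since K sits to the right of Y, Y = AK⁻¹.
det K = -4, so K⁻¹ = [[-7, 5/4, -1], [-1, 0, 0], [1, -1/4, 0]].
Y = AK⁻¹ = [[5, -28, 13], [-5, 18, -13]] · [[-7, 5/4, -1], [-1, 0, 0], [1, -1/4, 0]] = [[6, 3, -5], [4, -3, 5]].

6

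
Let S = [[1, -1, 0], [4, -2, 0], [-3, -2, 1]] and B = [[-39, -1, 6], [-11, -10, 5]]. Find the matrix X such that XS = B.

X = [[-1, -5, 6], [-4, 2, 5]]

S is on the right of X, so right-multiply by S⁻¹: X = BS⁻¹.
S has determinant 2; S⁻¹ = [[-1, 1/2, 0], [-2, 1/2, 0], [-7, 5/2, 1]].
X = BS⁻¹ = [[-39, -1, 6], [-11, -10, 5]] · [[-1, 1/2, 0], [-2, 1/2, 0], [-7, 5/2, 1]] = [[-1, -5, 6], [-4, 2, 5]].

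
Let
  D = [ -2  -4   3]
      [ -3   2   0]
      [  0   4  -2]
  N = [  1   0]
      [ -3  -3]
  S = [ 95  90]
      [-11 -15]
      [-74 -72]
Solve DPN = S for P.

Left-multiply by D⁻¹ and right-multiply by N⁻¹: P = D⁻¹SN⁻¹.
det D = -4; the adjugate gives D⁻¹ = [[1, -1, 3/2], [3/2, -1, 9/4], [3, -2, 4]].
det N = -3, so N⁻¹ = [[1, 0], [-1, -1/3]].
D⁻¹S = [[-5, -3], [-13, -12], [11, 12]].
P = (D⁻¹S)N⁻¹ = [[-2, 1], [-1, 4], [-1, -4]].

P = [[-2, 1], [-1, 4], [-1, -4]]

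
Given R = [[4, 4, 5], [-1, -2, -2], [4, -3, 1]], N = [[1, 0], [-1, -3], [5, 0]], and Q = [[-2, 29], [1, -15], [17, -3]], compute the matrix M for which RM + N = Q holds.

M = [[-2, 2], [-5, 4], [5, 1]]

RM = Q − N = [[-3, 29], [2, -12], [12, -3]].
Since R multiplies M on the left, M = R⁻¹(Q − N).
det R = -5; the adjugate gives R⁻¹ = [[8/5, 19/5, -2/5], [7/5, 16/5, -3/5], [-11/5, -28/5, 4/5]].
M = R⁻¹(Q − N) = [[-2, 2], [-5, 4], [5, 1]].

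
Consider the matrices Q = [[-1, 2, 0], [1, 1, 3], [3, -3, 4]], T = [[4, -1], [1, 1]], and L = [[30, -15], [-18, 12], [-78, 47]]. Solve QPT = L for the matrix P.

P = [[-5, -2], [2, -4], [-1, 4]]

P = Q⁻¹LT⁻¹ (apply Q⁻¹ on the left and T⁻¹ on the right).
Q has determinant -3; Q⁻¹ = [[-13/3, 8/3, -2], [-5/3, 4/3, -1], [2, -1, 1]].
det T = 5, so T⁻¹ = [[1/5, 1/5], [-1/5, 4/5]].
Q⁻¹L = [[-22, 3], [4, -6], [0, 5]].
P = (Q⁻¹L)T⁻¹ = [[-5, -2], [2, -4], [-1, 4]].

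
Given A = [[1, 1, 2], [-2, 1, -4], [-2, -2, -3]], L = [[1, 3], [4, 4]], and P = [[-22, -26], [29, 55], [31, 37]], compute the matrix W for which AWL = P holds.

W = [[-3, 3], [3, -2], [-1, -3]]

Left-multiply by A⁻¹ and right-multiply by L⁻¹: W = A⁻¹PL⁻¹.
det A = 3; the adjugate gives A⁻¹ = [[-11/3, -1/3, -2], [2/3, 1/3, 0], [2, 0, 1]].
det L = -8, so L⁻¹ = [[-1/2, 3/8], [1/2, -1/8]].
A⁻¹P = [[9, 3], [-5, 1], [-13, -15]].
W = (A⁻¹P)L⁻¹ = [[-3, 3], [3, -2], [-1, -3]].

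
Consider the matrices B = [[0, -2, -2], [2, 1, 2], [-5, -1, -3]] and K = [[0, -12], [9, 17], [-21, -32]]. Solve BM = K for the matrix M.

Left-multiplying both sides by B⁻¹ gives M = B⁻¹K.
det B = 2; the adjugate gives B⁻¹ = [[-1/2, -2, -1], [-2, -5, -2], [3/2, 5, 2]].
M = B⁻¹K = [[-1/2, -2, -1], [-2, -5, -2], [3/2, 5, 2]] · [[0, -12], [9, 17], [-21, -32]] = [[3, 4], [-3, 3], [3, 3]].

M = [[3, 4], [-3, 3], [3, 3]]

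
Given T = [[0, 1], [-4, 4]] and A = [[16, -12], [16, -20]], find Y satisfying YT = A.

Y = [[4, -4], [-4, -4]]

Since T sits to the right of Y, Y = AT⁻¹.
det T = 4, so T⁻¹ = [[1, -1/4], [1, 0]].
Y = AT⁻¹ = [[16, -12], [16, -20]] · [[1, -1/4], [1, 0]] = [[4, -4], [-4, -4]].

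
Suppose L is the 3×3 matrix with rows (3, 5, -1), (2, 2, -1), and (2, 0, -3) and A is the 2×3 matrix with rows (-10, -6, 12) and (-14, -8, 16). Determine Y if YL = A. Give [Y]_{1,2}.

2

Since L sits to the right of Y, Y = AL⁻¹.
det L = 6, so L⁻¹ = [[-1, 5/2, -1/2], [2/3, -7/6, 1/6], [-2/3, 5/3, -2/3]].
Y = AL⁻¹ = [[-10, -6, 12], [-14, -8, 16]] · [[-1, 5/2, -1/2], [2/3, -7/6, 1/6], [-2/3, 5/3, -2/3]] = [[-2, 2, -4], [-2, 1, -5]].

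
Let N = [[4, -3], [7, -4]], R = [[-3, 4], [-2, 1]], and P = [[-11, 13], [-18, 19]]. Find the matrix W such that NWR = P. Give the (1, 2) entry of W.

Left-multiply by N⁻¹ and right-multiply by R⁻¹: W = N⁻¹PR⁻¹.
N has determinant 5; N⁻¹ = [[-4/5, 3/5], [-7/5, 4/5]].
R has determinant 5; R⁻¹ = [[1/5, -4/5], [2/5, -3/5]].
N⁻¹P = [[-2, 1], [1, -3]].
W = (N⁻¹P)R⁻¹ = [[0, 1], [-1, 1]].

1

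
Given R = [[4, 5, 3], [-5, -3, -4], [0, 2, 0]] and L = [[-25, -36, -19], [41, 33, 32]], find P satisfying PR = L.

Since R sits to the right of P, P = LR⁻¹.
R has determinant 2; R⁻¹ = [[4, 3, -11/2], [0, 0, 1/2], [-5, -4, 13/2]].
P = LR⁻¹ = [[-25, -36, -19], [41, 33, 32]] · [[4, 3, -11/2], [0, 0, 1/2], [-5, -4, 13/2]] = [[-5, 1, -4], [4, -5, -1]].

P = [[-5, 1, -4], [4, -5, -1]]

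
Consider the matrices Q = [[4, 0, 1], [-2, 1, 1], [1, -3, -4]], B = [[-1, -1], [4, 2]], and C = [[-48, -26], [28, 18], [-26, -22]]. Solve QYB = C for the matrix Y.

Y = Q⁻¹CB⁻¹ (apply Q⁻¹ on the left and B⁻¹ on the right).
Q has determinant 1; Q⁻¹ = [[-1, -3, -1], [-7, -17, -6], [5, 12, 4]].
det B = 2; the adjugate gives B⁻¹ = [[1, 1/2], [-2, -1/2]].
Q⁻¹C = [[-10, -6], [16, 8], [-8, -2]].
Y = (Q⁻¹C)B⁻¹ = [[2, -2], [0, 4], [-4, -3]].

Y = [[2, -2], [0, 4], [-4, -3]]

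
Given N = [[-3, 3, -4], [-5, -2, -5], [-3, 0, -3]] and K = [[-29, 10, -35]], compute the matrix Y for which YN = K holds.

Since N sits to the right of Y, Y = KN⁻¹.
N has determinant 6; N⁻¹ = [[1, 3/2, -23/6], [0, -1/2, 5/6], [-1, -3/2, 7/2]].
Y = KN⁻¹ = [[-29, 10, -35]] · [[1, 3/2, -23/6], [0, -1/2, 5/6], [-1, -3/2, 7/2]] = [[6, 4, -3]].

Y = [[6, 4, -3]]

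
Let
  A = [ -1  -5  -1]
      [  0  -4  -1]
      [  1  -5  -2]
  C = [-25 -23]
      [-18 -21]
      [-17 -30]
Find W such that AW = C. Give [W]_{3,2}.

1

Since A multiplies W on the left, W = A⁻¹C.
det A = -2; the adjugate gives A⁻¹ = [[-3/2, 5/2, -1/2], [1/2, -3/2, 1/2], [-2, 5, -2]].
W = A⁻¹C = [[-3/2, 5/2, -1/2], [1/2, -3/2, 1/2], [-2, 5, -2]] · [[-25, -23], [-18, -21], [-17, -30]] = [[1, -3], [6, 5], [-6, 1]].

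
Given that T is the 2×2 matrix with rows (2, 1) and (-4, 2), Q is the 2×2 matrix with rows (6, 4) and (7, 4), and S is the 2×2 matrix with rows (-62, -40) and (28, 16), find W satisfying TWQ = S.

W = T⁻¹SQ⁻¹ (apply T⁻¹ on the left and Q⁻¹ on the right).
det T = 8; the adjugate gives T⁻¹ = [[1/4, -1/8], [1/2, 1/4]].
det Q = -4; the adjugate gives Q⁻¹ = [[-1, 1], [7/4, -3/2]].
T⁻¹S = [[-19, -12], [-24, -16]].
W = (T⁻¹S)Q⁻¹ = [[-2, -1], [-4, 0]].

W = [[-2, -1], [-4, 0]]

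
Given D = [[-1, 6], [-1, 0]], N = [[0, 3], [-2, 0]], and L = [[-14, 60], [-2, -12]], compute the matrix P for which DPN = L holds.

P = [[4, -1], [4, 1]]

P = D⁻¹LN⁻¹ (apply D⁻¹ on the left and N⁻¹ on the right).
D has determinant 6; D⁻¹ = [[0, -1], [1/6, -1/6]].
det N = 6, so N⁻¹ = [[0, -1/2], [1/3, 0]].
D⁻¹L = [[2, 12], [-2, 12]].
P = (D⁻¹L)N⁻¹ = [[4, -1], [4, 1]].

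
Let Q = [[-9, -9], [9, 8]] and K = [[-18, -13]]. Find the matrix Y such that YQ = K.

Y = [[-3, -5]]

Q is on the right of Y, so right-multiply by Q⁻¹: Y = KQ⁻¹.
det Q = 9, so Q⁻¹ = [[8/9, 1], [-1, -1]].
Y = KQ⁻¹ = [[-18, -13]] · [[8/9, 1], [-1, -1]] = [[-3, -5]].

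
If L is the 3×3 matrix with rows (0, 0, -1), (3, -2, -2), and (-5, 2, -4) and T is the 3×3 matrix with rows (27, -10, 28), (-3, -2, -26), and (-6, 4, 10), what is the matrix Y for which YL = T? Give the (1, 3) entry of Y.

Right-multiplying both sides by L⁻¹ gives Y = TL⁻¹.
det L = 4; the adjugate gives L⁻¹ = [[3, -1/2, -1/2], [11/2, -5/4, -3/4], [-1, 0, 0]].
Y = TL⁻¹ = [[27, -10, 28], [-3, -2, -26], [-6, 4, 10]] · [[3, -1/2, -1/2], [11/2, -5/4, -3/4], [-1, 0, 0]] = [[-2, -1, -6], [6, 4, 3], [-6, -2, 0]].

-6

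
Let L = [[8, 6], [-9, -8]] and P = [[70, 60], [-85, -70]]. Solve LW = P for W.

W = [[5, 6], [5, 2]]

L is on the left of W, so left-multiply by L⁻¹: W = L⁻¹P.
det L = -10; the adjugate gives L⁻¹ = [[4/5, 3/5], [-9/10, -4/5]].
W = L⁻¹P = [[4/5, 3/5], [-9/10, -4/5]] · [[70, 60], [-85, -70]] = [[5, 6], [5, 2]].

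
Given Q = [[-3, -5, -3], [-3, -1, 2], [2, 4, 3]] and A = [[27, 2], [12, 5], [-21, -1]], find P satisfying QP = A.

P = [[-6, -3], [0, 2], [-3, -1]]

Q is on the left of P, so left-multiply by Q⁻¹: P = Q⁻¹A.
det Q = -2; the adjugate gives Q⁻¹ = [[11/2, -3/2, 13/2], [-13/2, 3/2, -15/2], [5, -1, 6]].
P = Q⁻¹A = [[11/2, -3/2, 13/2], [-13/2, 3/2, -15/2], [5, -1, 6]] · [[27, 2], [12, 5], [-21, -1]] = [[-6, -3], [0, 2], [-3, -1]].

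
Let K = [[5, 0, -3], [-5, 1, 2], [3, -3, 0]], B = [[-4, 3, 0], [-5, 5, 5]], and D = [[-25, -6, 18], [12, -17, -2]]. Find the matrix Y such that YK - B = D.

Y = [[-4, 3, 2], [-1, 0, 4]]

YK = D + B = [[-29, -3, 18], [7, -12, 3]].
Right-multiplying both sides by K⁻¹ gives Y = (D + B)K⁻¹.
det K = -6, so K⁻¹ = [[-1, -3/2, -1/2], [-1, -3/2, -5/6], [-2, -5/2, -5/6]].
Y = (D + B)K⁻¹ = [[-4, 3, 2], [-1, 0, 4]].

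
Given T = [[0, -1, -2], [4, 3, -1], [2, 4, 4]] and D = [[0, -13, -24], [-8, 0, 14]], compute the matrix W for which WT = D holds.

T is on the right of W, so right-multiply by T⁻¹: W = DT⁻¹.
T has determinant -2; T⁻¹ = [[-8, 2, -7/2], [9, -2, 4], [-5, 1, -2]].
W = DT⁻¹ = [[0, -13, -24], [-8, 0, 14]] · [[-8, 2, -7/2], [9, -2, 4], [-5, 1, -2]] = [[3, 2, -4], [-6, -2, 0]].

W = [[3, 2, -4], [-6, -2, 0]]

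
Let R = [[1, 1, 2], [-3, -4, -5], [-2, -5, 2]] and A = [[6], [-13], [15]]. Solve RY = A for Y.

R is on the left of Y, so left-multiply by R⁻¹: Y = R⁻¹A.
det R = -3; the adjugate gives R⁻¹ = [[11, 4, -1], [-16/3, -2, 1/3], [-7/3, -1, 1/3]].
Y = R⁻¹A = [[11, 4, -1], [-16/3, -2, 1/3], [-7/3, -1, 1/3]] · [[6], [-13], [15]] = [[-1], [-1], [4]].

Y = [[-1], [-1], [4]]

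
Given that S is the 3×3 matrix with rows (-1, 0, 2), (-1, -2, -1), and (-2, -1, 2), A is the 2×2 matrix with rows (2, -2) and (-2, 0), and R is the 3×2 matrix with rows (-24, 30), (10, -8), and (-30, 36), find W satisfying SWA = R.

W = [[5, -5], [-2, 5], [-5, -4]]

W = S⁻¹RA⁻¹ (apply S⁻¹ on the left and A⁻¹ on the right).
det S = -1, so S⁻¹ = [[5, 2, -4], [-4, -2, 3], [3, 1, -2]].
A has determinant -4; A⁻¹ = [[0, -1/2], [-1/2, -1/2]].
S⁻¹R = [[20, -10], [-14, 4], [-2, 10]].
W = (S⁻¹R)A⁻¹ = [[5, -5], [-2, 5], [-5, -4]].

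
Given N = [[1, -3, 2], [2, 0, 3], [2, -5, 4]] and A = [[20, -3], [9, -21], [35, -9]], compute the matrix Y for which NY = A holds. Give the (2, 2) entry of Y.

-3

N is on the left of Y, so left-multiply by N⁻¹: Y = N⁻¹A.
det N = 1; the adjugate gives N⁻¹ = [[15, 2, -9], [-2, 0, 1], [-10, -1, 6]].
Y = N⁻¹A = [[15, 2, -9], [-2, 0, 1], [-10, -1, 6]] · [[20, -3], [9, -21], [35, -9]] = [[3, -6], [-5, -3], [1, -3]].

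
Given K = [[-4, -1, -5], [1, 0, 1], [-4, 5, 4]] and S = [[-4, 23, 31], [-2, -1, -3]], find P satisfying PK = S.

K is on the right of P, so right-multiply by K⁻¹: P = SK⁻¹.
K has determinant 3; K⁻¹ = [[-5/3, -7, -1/3], [-8/3, -12, -1/3], [5/3, 8, 1/3]].
P = SK⁻¹ = [[-4, 23, 31], [-2, -1, -3]] · [[-5/3, -7, -1/3], [-8/3, -12, -1/3], [5/3, 8, 1/3]] = [[-3, 0, 4], [1, 2, 0]].

P = [[-3, 0, 4], [1, 2, 0]]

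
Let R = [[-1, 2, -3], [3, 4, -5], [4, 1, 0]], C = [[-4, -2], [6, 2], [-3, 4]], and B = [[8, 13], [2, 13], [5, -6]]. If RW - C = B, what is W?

W = [[0, -1], [2, 2], [0, -2]]

RW = B + C = [[4, 11], [8, 15], [2, -2]].
R is on the left of W, so left-multiply by R⁻¹: W = R⁻¹(B + C).
det R = -6; the adjugate gives R⁻¹ = [[-5/6, 1/2, -1/3], [10/3, -2, 7/3], [13/6, -3/2, 5/3]].
W = R⁻¹(B + C) = [[0, -1], [2, 2], [0, -2]].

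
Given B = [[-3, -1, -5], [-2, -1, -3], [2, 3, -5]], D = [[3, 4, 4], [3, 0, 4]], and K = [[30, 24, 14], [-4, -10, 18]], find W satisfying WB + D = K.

W = [[-3, -5, 4], [-1, 2, -3]]

WB = K − D = [[27, 20, 10], [-7, -10, 14]].
Right-multiplying both sides by B⁻¹ gives W = (K − D)B⁻¹.
B has determinant -6; B⁻¹ = [[-7/3, 10/3, 1/3], [8/3, -25/6, -1/6], [2/3, -7/6, -1/6]].
W = (K − D)B⁻¹ = [[-3, -5, 4], [-1, 2, -3]].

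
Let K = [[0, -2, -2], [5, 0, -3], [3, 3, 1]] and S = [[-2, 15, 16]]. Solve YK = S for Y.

Right-multiplying both sides by K⁻¹ gives Y = SK⁻¹.
K has determinant -2; K⁻¹ = [[-9/2, 2, -3], [7, -3, 5], [-15/2, 3, -5]].
Y = SK⁻¹ = [[-2, 15, 16]] · [[-9/2, 2, -3], [7, -3, 5], [-15/2, 3, -5]] = [[-6, -1, 1]].

Y = [[-6, -1, 1]]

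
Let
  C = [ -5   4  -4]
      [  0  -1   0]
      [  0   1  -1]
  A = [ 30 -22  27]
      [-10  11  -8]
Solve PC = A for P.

P = [[-6, -5, -3], [2, -3, 0]]

Right-multiplying both sides by C⁻¹ gives P = AC⁻¹.
det C = -5; the adjugate gives C⁻¹ = [[-1/5, 0, 4/5], [0, -1, 0], [0, -1, -1]].
P = AC⁻¹ = [[30, -22, 27], [-10, 11, -8]] · [[-1/5, 0, 4/5], [0, -1, 0], [0, -1, -1]] = [[-6, -5, -3], [2, -3, 0]].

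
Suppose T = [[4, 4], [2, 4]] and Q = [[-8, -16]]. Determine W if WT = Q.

T is on the right of W, so right-multiply by T⁻¹: W = QT⁻¹.
T has determinant 8; T⁻¹ = [[1/2, -1/2], [-1/4, 1/2]].
W = QT⁻¹ = [[-8, -16]] · [[1/2, -1/2], [-1/4, 1/2]] = [[0, -4]].

W = [[0, -4]]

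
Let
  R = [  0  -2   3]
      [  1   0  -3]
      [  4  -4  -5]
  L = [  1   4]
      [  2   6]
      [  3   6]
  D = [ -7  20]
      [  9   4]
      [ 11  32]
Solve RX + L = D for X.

X = [[-5, 4], [-2, -5], [-4, 2]]

RX = D − L = [[-8, 16], [7, -2], [8, 26]].
R is on the left of X, so left-multiply by R⁻¹: X = R⁻¹(D − L).
det R = 2; the adjugate gives R⁻¹ = [[-6, -11, 3], [-7/2, -6, 3/2], [-2, -4, 1]].
X = R⁻¹(D − L) = [[-5, 4], [-2, -5], [-4, 2]].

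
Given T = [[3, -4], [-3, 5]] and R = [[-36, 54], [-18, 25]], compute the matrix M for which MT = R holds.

M = [[-6, 6], [-5, 1]]

Right-multiplying both sides by T⁻¹ gives M = RT⁻¹.
det T = 3, so T⁻¹ = [[5/3, 4/3], [1, 1]].
M = RT⁻¹ = [[-36, 54], [-18, 25]] · [[5/3, 4/3], [1, 1]] = [[-6, 6], [-5, 1]].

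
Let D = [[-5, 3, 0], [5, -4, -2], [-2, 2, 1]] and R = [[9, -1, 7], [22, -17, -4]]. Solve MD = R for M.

Right-multiplying both sides by D⁻¹ gives M = RD⁻¹.
det D = -3, so D⁻¹ = [[0, 1, 2], [1/3, 5/3, 10/3], [-2/3, -4/3, -5/3]].
M = RD⁻¹ = [[9, -1, 7], [22, -17, -4]] · [[0, 1, 2], [1/3, 5/3, 10/3], [-2/3, -4/3, -5/3]] = [[-5, -2, 3], [-3, -1, -6]].

M = [[-5, -2, 3], [-3, -1, -6]]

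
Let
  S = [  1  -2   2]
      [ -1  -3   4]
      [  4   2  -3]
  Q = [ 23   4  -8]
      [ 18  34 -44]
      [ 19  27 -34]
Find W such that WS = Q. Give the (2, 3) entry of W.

Right-multiplying both sides by S⁻¹ gives W = QS⁻¹.
det S = -5; the adjugate gives S⁻¹ = [[-1/5, 2/5, 2/5], [-13/5, 11/5, 6/5], [-2, 2, 1]].
W = QS⁻¹ = [[23, 4, -8], [18, 34, -44], [19, 27, -34]] · [[-1/5, 2/5, 2/5], [-13/5, 11/5, 6/5], [-2, 2, 1]] = [[1, 2, 6], [-4, -6, 4], [-6, -1, 6]].

4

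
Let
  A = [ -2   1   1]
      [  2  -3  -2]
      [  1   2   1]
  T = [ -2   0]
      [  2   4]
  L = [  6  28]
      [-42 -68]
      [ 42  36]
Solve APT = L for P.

P = [[-4, -1], [-4, 5], [0, 0]]

P = A⁻¹LT⁻¹ (apply A⁻¹ on the left and T⁻¹ on the right).
det A = 1, so A⁻¹ = [[1, 1, 1], [-4, -3, -2], [7, 5, 4]].
det T = -8; the adjugate gives T⁻¹ = [[-1/2, 0], [1/4, 1/4]].
A⁻¹L = [[6, -4], [18, 20], [0, 0]].
P = (A⁻¹L)T⁻¹ = [[-4, -1], [-4, 5], [0, 0]].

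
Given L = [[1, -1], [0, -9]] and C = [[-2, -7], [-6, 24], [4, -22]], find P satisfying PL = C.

Right-multiplying both sides by L⁻¹ gives P = CL⁻¹.
det L = -9, so L⁻¹ = [[1, -1/9], [0, -1/9]].
P = CL⁻¹ = [[-2, -7], [-6, 24], [4, -22]] · [[1, -1/9], [0, -1/9]] = [[-2, 1], [-6, -2], [4, 2]].

P = [[-2, 1], [-6, -2], [4, 2]]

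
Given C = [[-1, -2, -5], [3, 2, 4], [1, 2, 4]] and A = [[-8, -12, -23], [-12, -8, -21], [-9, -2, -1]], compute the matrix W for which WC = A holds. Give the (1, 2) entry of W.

Right-multiplying both sides by C⁻¹ gives W = AC⁻¹.
C has determinant -4; C⁻¹ = [[0, 1/2, -1/2], [2, -1/4, 11/4], [-1, 0, -1]].
W = AC⁻¹ = [[-8, -12, -23], [-12, -8, -21], [-9, -2, -1]] · [[0, 1/2, -1/2], [2, -1/4, 11/4], [-1, 0, -1]] = [[-1, -1, -6], [5, -4, 5], [-3, -4, 0]].

-1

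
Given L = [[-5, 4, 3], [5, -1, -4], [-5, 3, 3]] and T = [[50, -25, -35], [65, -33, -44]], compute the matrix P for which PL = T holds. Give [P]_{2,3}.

-4

Right-multiplying both sides by L⁻¹ gives P = TL⁻¹.
L has determinant 5; L⁻¹ = [[9/5, -3/5, -13/5], [1, 0, -1], [2, -1, -3]].
P = TL⁻¹ = [[50, -25, -35], [65, -33, -44]] · [[9/5, -3/5, -13/5], [1, 0, -1], [2, -1, -3]] = [[-5, 5, 0], [-4, 5, -4]].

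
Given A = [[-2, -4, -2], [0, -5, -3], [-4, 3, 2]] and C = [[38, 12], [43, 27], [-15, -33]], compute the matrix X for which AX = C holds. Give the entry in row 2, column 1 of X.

Since A multiplies X on the left, X = A⁻¹C.
det A = -6; the adjugate gives A⁻¹ = [[1/6, -1/3, -1/3], [-2, 2, 1], [10/3, -11/3, -5/3]].
X = A⁻¹C = [[1/6, -1/3, -1/3], [-2, 2, 1], [10/3, -11/3, -5/3]] · [[38, 12], [43, 27], [-15, -33]] = [[-3, 4], [-5, -3], [-6, -4]].

-5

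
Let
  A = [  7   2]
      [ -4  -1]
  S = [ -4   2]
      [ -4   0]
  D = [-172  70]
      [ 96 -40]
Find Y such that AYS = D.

Left-multiply by A⁻¹ and right-multiply by S⁻¹: Y = A⁻¹DS⁻¹.
det A = 1, so A⁻¹ = [[-1, -2], [4, 7]].
S has determinant 8; S⁻¹ = [[0, -1/4], [1/2, -1/2]].
A⁻¹D = [[-20, 10], [-16, 0]].
Y = (A⁻¹D)S⁻¹ = [[5, 0], [0, 4]].

Y = [[5, 0], [0, 4]]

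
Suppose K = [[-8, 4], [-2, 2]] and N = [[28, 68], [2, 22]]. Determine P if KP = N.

K is on the left of P, so left-multiply by K⁻¹: P = K⁻¹N.
det K = -8; the adjugate gives K⁻¹ = [[-1/4, 1/2], [-1/4, 1]].
P = K⁻¹N = [[-1/4, 1/2], [-1/4, 1]] · [[28, 68], [2, 22]] = [[-6, -6], [-5, 5]].

P = [[-6, -6], [-5, 5]]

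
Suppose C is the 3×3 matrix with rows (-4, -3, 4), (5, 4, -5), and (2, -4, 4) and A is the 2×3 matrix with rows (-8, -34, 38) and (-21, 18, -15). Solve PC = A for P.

Since C sits to the right of P, P = AC⁻¹.
C has determinant -6; C⁻¹ = [[2/3, 2/3, 1/6], [5, 4, 0], [14/3, 11/3, 1/6]].
P = AC⁻¹ = [[-8, -34, 38], [-21, 18, -15]] · [[2/3, 2/3, 1/6], [5, 4, 0], [14/3, 11/3, 1/6]] = [[2, -2, 5], [6, 3, -6]].

P = [[2, -2, 5], [6, 3, -6]]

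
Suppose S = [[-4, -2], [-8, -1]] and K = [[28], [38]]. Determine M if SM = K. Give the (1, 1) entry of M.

-4

Since S multiplies M on the left, M = S⁻¹K.
det S = -12, so S⁻¹ = [[1/12, -1/6], [-2/3, 1/3]].
M = S⁻¹K = [[1/12, -1/6], [-2/3, 1/3]] · [[28], [38]] = [[-4], [-6]].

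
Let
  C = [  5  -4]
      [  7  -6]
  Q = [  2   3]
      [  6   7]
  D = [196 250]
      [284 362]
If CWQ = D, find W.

W = [[4, 2], [-3, -3]]

Isolating W: multiply by C⁻¹ from the left and Q⁻¹ from the right, so W = C⁻¹DQ⁻¹.
C has determinant -2; C⁻¹ = [[3, -2], [7/2, -5/2]].
det Q = -4; the adjugate gives Q⁻¹ = [[-7/4, 3/4], [3/2, -1/2]].
C⁻¹D = [[20, 26], [-24, -30]].
W = (C⁻¹D)Q⁻¹ = [[4, 2], [-3, -3]].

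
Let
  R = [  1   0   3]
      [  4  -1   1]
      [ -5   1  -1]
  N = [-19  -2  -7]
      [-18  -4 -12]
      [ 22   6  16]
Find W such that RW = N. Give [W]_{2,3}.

-5

Since R multiplies W on the left, W = R⁻¹N.
R has determinant -3; R⁻¹ = [[0, -1, -1], [1/3, -14/3, -11/3], [1/3, 1/3, 1/3]].
W = R⁻¹N = [[0, -1, -1], [1/3, -14/3, -11/3], [1/3, 1/3, 1/3]] · [[-19, -2, -7], [-18, -4, -12], [22, 6, 16]] = [[-4, -2, -4], [-3, -4, -5], [-5, 0, -1]].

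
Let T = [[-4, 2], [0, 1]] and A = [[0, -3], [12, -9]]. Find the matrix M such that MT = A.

Since T sits to the right of M, M = AT⁻¹.
T has determinant -4; T⁻¹ = [[-1/4, 1/2], [0, 1]].
M = AT⁻¹ = [[0, -3], [12, -9]] · [[-1/4, 1/2], [0, 1]] = [[0, -3], [-3, -3]].

M = [[0, -3], [-3, -3]]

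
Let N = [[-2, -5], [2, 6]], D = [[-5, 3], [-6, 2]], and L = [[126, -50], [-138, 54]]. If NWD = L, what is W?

W = [[3, 3], [0, 2]]

Left-multiply by N⁻¹ and right-multiply by D⁻¹: W = N⁻¹LD⁻¹.
det N = -2; the adjugate gives N⁻¹ = [[-3, -5/2], [1, 1]].
det D = 8; the adjugate gives D⁻¹ = [[1/4, -3/8], [3/4, -5/8]].
N⁻¹L = [[-33, 15], [-12, 4]].
W = (N⁻¹L)D⁻¹ = [[3, 3], [0, 2]].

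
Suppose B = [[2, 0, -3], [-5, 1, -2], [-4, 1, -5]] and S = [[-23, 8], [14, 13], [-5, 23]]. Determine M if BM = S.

M = [[-4, -2], [4, -5], [5, -4]]

Left-multiplying both sides by B⁻¹ gives M = B⁻¹S.
det B = -3; the adjugate gives B⁻¹ = [[1, 1, -1], [17/3, 22/3, -19/3], [1/3, 2/3, -2/3]].
M = B⁻¹S = [[1, 1, -1], [17/3, 22/3, -19/3], [1/3, 2/3, -2/3]] · [[-23, 8], [14, 13], [-5, 23]] = [[-4, -2], [4, -5], [5, -4]].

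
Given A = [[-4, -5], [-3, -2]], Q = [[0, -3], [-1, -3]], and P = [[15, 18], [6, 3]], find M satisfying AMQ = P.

M = [[-1, 0], [-1, 3]]

M = A⁻¹PQ⁻¹ (apply A⁻¹ on the left and Q⁻¹ on the right).
det A = -7, so A⁻¹ = [[2/7, -5/7], [-3/7, 4/7]].
det Q = -3; the adjugate gives Q⁻¹ = [[1, -1], [-1/3, 0]].
A⁻¹P = [[0, 3], [-3, -6]].
M = (A⁻¹P)Q⁻¹ = [[-1, 0], [-1, 3]].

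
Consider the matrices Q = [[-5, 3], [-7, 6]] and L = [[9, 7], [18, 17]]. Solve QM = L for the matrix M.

Left-multiplying both sides by Q⁻¹ gives M = Q⁻¹L.
det Q = -9; the adjugate gives Q⁻¹ = [[-2/3, 1/3], [-7/9, 5/9]].
M = Q⁻¹L = [[-2/3, 1/3], [-7/9, 5/9]] · [[9, 7], [18, 17]] = [[0, 1], [3, 4]].

M = [[0, 1], [3, 4]]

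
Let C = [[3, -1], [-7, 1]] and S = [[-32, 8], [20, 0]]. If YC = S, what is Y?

C is on the right of Y, so right-multiply by C⁻¹: Y = SC⁻¹.
det C = -4; the adjugate gives C⁻¹ = [[-1/4, -1/4], [-7/4, -3/4]].
Y = SC⁻¹ = [[-32, 8], [20, 0]] · [[-1/4, -1/4], [-7/4, -3/4]] = [[-6, 2], [-5, -5]].

Y = [[-6, 2], [-5, -5]]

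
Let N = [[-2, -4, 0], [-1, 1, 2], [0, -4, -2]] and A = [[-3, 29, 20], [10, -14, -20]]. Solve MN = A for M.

M = [[-1, 5, -5], [-2, -6, 4]]

Right-multiplying both sides by N⁻¹ gives M = AN⁻¹.
det N = -4, so N⁻¹ = [[-3/2, 2, 2], [1/2, -1, -1], [-1, 2, 3/2]].
M = AN⁻¹ = [[-3, 29, 20], [10, -14, -20]] · [[-3/2, 2, 2], [1/2, -1, -1], [-1, 2, 3/2]] = [[-1, 5, -5], [-2, -6, 4]].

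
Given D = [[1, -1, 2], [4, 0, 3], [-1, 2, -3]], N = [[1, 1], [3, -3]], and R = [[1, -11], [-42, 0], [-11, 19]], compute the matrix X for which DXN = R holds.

X = [[-3, -4], [-4, 0], [-3, 3]]

Isolating X: multiply by D⁻¹ from the left and N⁻¹ from the right, so X = D⁻¹RN⁻¹.
det D = 1, so D⁻¹ = [[-6, 1, -3], [9, -1, 5], [8, -1, 4]].
det N = -6; the adjugate gives N⁻¹ = [[1/2, 1/6], [1/2, -1/6]].
D⁻¹R = [[-15, 9], [-4, -4], [6, -12]].
X = (D⁻¹R)N⁻¹ = [[-3, -4], [-4, 0], [-3, 3]].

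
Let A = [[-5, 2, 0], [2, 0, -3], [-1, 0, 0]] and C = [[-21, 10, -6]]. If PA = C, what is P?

Right-multiplying both sides by A⁻¹ gives P = CA⁻¹.
A has determinant 6; A⁻¹ = [[0, 0, -1], [1/2, 0, -5/2], [0, -1/3, -2/3]].
P = CA⁻¹ = [[-21, 10, -6]] · [[0, 0, -1], [1/2, 0, -5/2], [0, -1/3, -2/3]] = [[5, 2, 0]].

P = [[5, 2, 0]]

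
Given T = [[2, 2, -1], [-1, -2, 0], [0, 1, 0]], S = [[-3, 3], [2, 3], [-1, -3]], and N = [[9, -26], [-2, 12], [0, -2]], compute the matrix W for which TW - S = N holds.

TW = N + S = [[6, -23], [0, 15], [-1, -5]].
Left-multiplying both sides by T⁻¹ gives W = T⁻¹(N + S).
det T = 1; the adjugate gives T⁻¹ = [[0, -1, -2], [0, 0, 1], [-1, -2, -2]].
W = T⁻¹(N + S) = [[2, -5], [-1, -5], [-4, 3]].

W = [[2, -5], [-1, -5], [-4, 3]]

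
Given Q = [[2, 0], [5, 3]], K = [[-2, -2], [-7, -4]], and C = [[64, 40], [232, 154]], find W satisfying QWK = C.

Left-multiply by Q⁻¹ and right-multiply by K⁻¹: W = Q⁻¹CK⁻¹.
det Q = 6; the adjugate gives Q⁻¹ = [[1/2, 0], [-5/6, 1/3]].
det K = -6; the adjugate gives K⁻¹ = [[2/3, -1/3], [-7/6, 1/3]].
Q⁻¹C = [[32, 20], [24, 18]].
W = (Q⁻¹C)K⁻¹ = [[-2, -4], [-5, -2]].

W = [[-2, -4], [-5, -2]]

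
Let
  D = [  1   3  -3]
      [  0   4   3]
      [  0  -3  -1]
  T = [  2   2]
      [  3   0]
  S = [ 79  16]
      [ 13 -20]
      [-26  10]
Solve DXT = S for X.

X = [[5, -3], [-1, 5], [-2, -3]]

Left-multiply by D⁻¹ and right-multiply by T⁻¹: X = D⁻¹ST⁻¹.
det D = 5, so D⁻¹ = [[1, 12/5, 21/5], [0, -1/5, -3/5], [0, 3/5, 4/5]].
T has determinant -6; T⁻¹ = [[0, 1/3], [1/2, -1/3]].
D⁻¹S = [[1, 10], [13, -2], [-13, -4]].
X = (D⁻¹S)T⁻¹ = [[5, -3], [-1, 5], [-2, -3]].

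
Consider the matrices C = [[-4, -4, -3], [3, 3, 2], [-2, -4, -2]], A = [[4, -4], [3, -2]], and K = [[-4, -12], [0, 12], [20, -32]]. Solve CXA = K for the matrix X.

X = [[0, 2], [-5, 2], [3, 0]]

Isolating X: multiply by C⁻¹ from the left and A⁻¹ from the right, so X = C⁻¹KA⁻¹.
det C = 2; the adjugate gives C⁻¹ = [[1, 2, 1/2], [1, 1, -1/2], [-3, -4, 0]].
det A = 4; the adjugate gives A⁻¹ = [[-1/2, 1], [-3/4, 1]].
C⁻¹K = [[6, -4], [-14, 16], [12, -12]].
X = (C⁻¹K)A⁻¹ = [[0, 2], [-5, 2], [3, 0]].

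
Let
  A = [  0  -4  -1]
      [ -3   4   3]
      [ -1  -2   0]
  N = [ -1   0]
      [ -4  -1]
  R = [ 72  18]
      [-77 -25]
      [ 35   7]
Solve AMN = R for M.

M = [[5, -1], [1, 4], [-4, 2]]

M = A⁻¹RN⁻¹ (apply A⁻¹ on the left and N⁻¹ on the right).
A has determinant 2; A⁻¹ = [[3, 1, -4], [-3/2, -1/2, 3/2], [5, 2, -6]].
det N = 1; the adjugate gives N⁻¹ = [[-1, 0], [4, -1]].
A⁻¹R = [[-1, 1], [-17, -4], [-4, -2]].
M = (A⁻¹R)N⁻¹ = [[5, -1], [1, 4], [-4, 2]].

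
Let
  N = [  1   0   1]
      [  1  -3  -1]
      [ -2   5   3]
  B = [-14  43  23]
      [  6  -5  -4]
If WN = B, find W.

W = [[2, -6, 5], [3, -5, -4]]

Since N sits to the right of W, W = BN⁻¹.
det N = -5; the adjugate gives N⁻¹ = [[4/5, -1, -3/5], [1/5, -1, -2/5], [1/5, 1, 3/5]].
W = BN⁻¹ = [[-14, 43, 23], [6, -5, -4]] · [[4/5, -1, -3/5], [1/5, -1, -2/5], [1/5, 1, 3/5]] = [[2, -6, 5], [3, -5, -4]].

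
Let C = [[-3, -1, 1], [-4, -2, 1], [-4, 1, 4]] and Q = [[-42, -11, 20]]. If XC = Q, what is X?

Since C sits to the right of X, X = QC⁻¹.
det C = 3; the adjugate gives C⁻¹ = [[-3, 5/3, 1/3], [4, -8/3, -1/3], [-4, 7/3, 2/3]].
X = QC⁻¹ = [[-42, -11, 20]] · [[-3, 5/3, 1/3], [4, -8/3, -1/3], [-4, 7/3, 2/3]] = [[2, 6, 3]].

X = [[2, 6, 3]]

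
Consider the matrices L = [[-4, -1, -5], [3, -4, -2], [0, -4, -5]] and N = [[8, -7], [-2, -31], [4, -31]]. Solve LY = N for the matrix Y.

Left-multiplying both sides by L⁻¹ gives Y = L⁻¹N.
det L = -3; the adjugate gives L⁻¹ = [[-4, -5, 6], [-5, -20/3, 23/3], [4, 16/3, -19/3]].
Y = L⁻¹N = [[-4, -5, 6], [-5, -20/3, 23/3], [4, 16/3, -19/3]] · [[8, -7], [-2, -31], [4, -31]] = [[2, -3], [4, 4], [-4, 3]].

Y = [[2, -3], [4, 4], [-4, 3]]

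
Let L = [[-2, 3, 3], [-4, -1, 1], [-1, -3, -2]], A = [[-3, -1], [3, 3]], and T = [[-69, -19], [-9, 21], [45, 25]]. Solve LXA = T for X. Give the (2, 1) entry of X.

5

X = L⁻¹TA⁻¹ (apply L⁻¹ on the left and A⁻¹ on the right).
det L = -4; the adjugate gives L⁻¹ = [[-5/4, 3/4, -3/2], [9/4, -7/4, 5/2], [-11/4, 9/4, -7/2]].
A has determinant -6; A⁻¹ = [[-1/2, -1/6], [1/2, 1/2]].
L⁻¹T = [[12, 2], [-27, -17], [12, 12]].
X = (L⁻¹T)A⁻¹ = [[-5, -1], [5, -4], [0, 4]].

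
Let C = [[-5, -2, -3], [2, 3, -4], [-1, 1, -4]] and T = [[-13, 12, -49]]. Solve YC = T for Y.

Y = [[3, 4, 6]]

C is on the right of Y, so right-multiply by C⁻¹: Y = TC⁻¹.
det C = 1, so C⁻¹ = [[-8, -11, 17], [12, 17, -26], [5, 7, -11]].
Y = TC⁻¹ = [[-13, 12, -49]] · [[-8, -11, 17], [12, 17, -26], [5, 7, -11]] = [[3, 4, 6]].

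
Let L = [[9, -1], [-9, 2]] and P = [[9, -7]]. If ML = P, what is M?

M = [[-5, -6]]

Since L sits to the right of M, M = PL⁻¹.
L has determinant 9; L⁻¹ = [[2/9, 1/9], [1, 1]].
M = PL⁻¹ = [[9, -7]] · [[2/9, 1/9], [1, 1]] = [[-5, -6]].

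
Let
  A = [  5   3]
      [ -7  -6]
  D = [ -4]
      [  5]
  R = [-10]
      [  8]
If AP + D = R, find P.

P = [[-3], [3]]

AP = R − D = [[-6], [3]].
A is on the left of P, so left-multiply by A⁻¹: P = A⁻¹(R − D).
det A = -9, so A⁻¹ = [[2/3, 1/3], [-7/9, -5/9]].
P = A⁻¹(R − D) = [[-3], [3]].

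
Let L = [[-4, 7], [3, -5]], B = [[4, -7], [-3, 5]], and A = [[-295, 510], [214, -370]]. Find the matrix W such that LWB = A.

W = [[5, -1], [-5, 3]]

Left-multiply by L⁻¹ and right-multiply by B⁻¹: W = L⁻¹AB⁻¹.
det L = -1; the adjugate gives L⁻¹ = [[5, 7], [3, 4]].
det B = -1; the adjugate gives B⁻¹ = [[-5, -7], [-3, -4]].
L⁻¹A = [[23, -40], [-29, 50]].
W = (L⁻¹A)B⁻¹ = [[5, -1], [-5, 3]].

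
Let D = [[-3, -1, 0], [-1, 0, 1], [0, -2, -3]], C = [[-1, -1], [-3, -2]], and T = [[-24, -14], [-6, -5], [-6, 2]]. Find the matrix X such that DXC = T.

X = [[1, -3], [3, -1], [4, -2]]

Isolating X: multiply by D⁻¹ from the left and C⁻¹ from the right, so X = D⁻¹TC⁻¹.
det D = -3; the adjugate gives D⁻¹ = [[-2/3, 1, 1/3], [1, -3, -1], [-2/3, 2, 1/3]].
det C = -1; the adjugate gives C⁻¹ = [[2, -1], [-3, 1]].
D⁻¹T = [[8, 5], [0, -1], [2, 0]].
X = (D⁻¹T)C⁻¹ = [[1, -3], [3, -1], [4, -2]].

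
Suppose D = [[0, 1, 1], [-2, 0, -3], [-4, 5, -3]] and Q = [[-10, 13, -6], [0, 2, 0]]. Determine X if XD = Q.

Since D sits to the right of X, X = QD⁻¹.
det D = -4; the adjugate gives D⁻¹ = [[-15/4, -2, 3/4], [-3/2, -1, 1/2], [5/2, 1, -1/2]].
X = QD⁻¹ = [[-10, 13, -6], [0, 2, 0]] · [[-15/4, -2, 3/4], [-3/2, -1, 1/2], [5/2, 1, -1/2]] = [[3, 1, 2], [-3, -2, 1]].

X = [[3, 1, 2], [-3, -2, 1]]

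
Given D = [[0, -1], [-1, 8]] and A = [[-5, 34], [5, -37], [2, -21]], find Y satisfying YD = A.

Y = [[6, 5], [-3, -5], [5, -2]]

D is on the right of Y, so right-multiply by D⁻¹: Y = AD⁻¹.
det D = -1; the adjugate gives D⁻¹ = [[-8, -1], [-1, 0]].
Y = AD⁻¹ = [[-5, 34], [5, -37], [2, -21]] · [[-8, -1], [-1, 0]] = [[6, 5], [-3, -5], [5, -2]].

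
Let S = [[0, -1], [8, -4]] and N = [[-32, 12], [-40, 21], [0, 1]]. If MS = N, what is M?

Right-multiplying both sides by S⁻¹ gives M = NS⁻¹.
det S = 8, so S⁻¹ = [[-1/2, 1/8], [-1, 0]].
M = NS⁻¹ = [[-32, 12], [-40, 21], [0, 1]] · [[-1/2, 1/8], [-1, 0]] = [[4, -4], [-1, -5], [-1, 0]].

M = [[4, -4], [-1, -5], [-1, 0]]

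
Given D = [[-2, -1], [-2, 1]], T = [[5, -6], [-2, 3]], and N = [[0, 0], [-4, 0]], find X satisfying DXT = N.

X = [[1, 2], [-2, -4]]

Isolating X: multiply by D⁻¹ from the left and T⁻¹ from the right, so X = D⁻¹NT⁻¹.
det D = -4; the adjugate gives D⁻¹ = [[-1/4, -1/4], [-1/2, 1/2]].
det T = 3, so T⁻¹ = [[1, 2], [2/3, 5/3]].
D⁻¹N = [[1, 0], [-2, 0]].
X = (D⁻¹N)T⁻¹ = [[1, 2], [-2, -4]].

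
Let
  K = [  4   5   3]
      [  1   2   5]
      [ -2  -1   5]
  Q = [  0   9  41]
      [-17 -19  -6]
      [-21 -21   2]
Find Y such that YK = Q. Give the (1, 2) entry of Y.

Right-multiplying both sides by K⁻¹ gives Y = QK⁻¹.
K has determinant -6; K⁻¹ = [[-5/2, 14/3, -19/6], [5/2, -13/3, 17/6], [-1/2, 1, -1/2]].
Y = QK⁻¹ = [[0, 9, 41], [-17, -19, -6], [-21, -21, 2]] · [[-5/2, 14/3, -19/6], [5/2, -13/3, 17/6], [-1/2, 1, -1/2]] = [[2, 2, 5], [-2, -3, 3], [-1, -5, 6]].

2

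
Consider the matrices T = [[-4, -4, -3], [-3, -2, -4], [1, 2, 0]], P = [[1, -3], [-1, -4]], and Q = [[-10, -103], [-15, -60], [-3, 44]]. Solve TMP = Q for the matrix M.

M = [[2, -3], [-5, -1], [1, -1]]

Left-multiply by T⁻¹ and right-multiply by P⁻¹: M = T⁻¹QP⁻¹.
det T = -4, so T⁻¹ = [[-2, 3/2, -5/2], [1, -3/4, 7/4], [1, -1, 1]].
P has determinant -7; P⁻¹ = [[4/7, -3/7], [-1/7, -1/7]].
T⁻¹Q = [[5, 6], [-4, 19], [2, 1]].
M = (T⁻¹Q)P⁻¹ = [[2, -3], [-5, -1], [1, -1]].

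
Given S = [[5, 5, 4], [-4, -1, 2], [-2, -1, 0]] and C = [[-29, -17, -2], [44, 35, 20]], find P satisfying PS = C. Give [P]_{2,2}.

Right-multiplying both sides by S⁻¹ gives P = CS⁻¹.
S has determinant -2; S⁻¹ = [[-1, 2, -7], [2, -4, 13], [-1, 5/2, -15/2]].
P = CS⁻¹ = [[-29, -17, -2], [44, 35, 20]] · [[-1, 2, -7], [2, -4, 13], [-1, 5/2, -15/2]] = [[-3, 5, -3], [6, -2, -3]].

-2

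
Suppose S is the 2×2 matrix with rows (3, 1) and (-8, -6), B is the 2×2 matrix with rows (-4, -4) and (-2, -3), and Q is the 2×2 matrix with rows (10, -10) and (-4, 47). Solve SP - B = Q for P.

SP = Q + B = [[6, -14], [-6, 44]].
Since S multiplies P on the left, P = S⁻¹(Q + B).
S has determinant -10; S⁻¹ = [[3/5, 1/10], [-4/5, -3/10]].
P = S⁻¹(Q + B) = [[3, -4], [-3, -2]].

P = [[3, -4], [-3, -2]]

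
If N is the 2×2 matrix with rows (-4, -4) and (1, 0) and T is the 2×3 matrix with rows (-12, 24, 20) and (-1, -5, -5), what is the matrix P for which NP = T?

P = [[-1, -5, -5], [4, -1, 0]]

Left-multiplying both sides by N⁻¹ gives P = N⁻¹T.
det N = 4; the adjugate gives N⁻¹ = [[0, 1], [-1/4, -1]].
P = N⁻¹T = [[0, 1], [-1/4, -1]] · [[-12, 24, 20], [-1, -5, -5]] = [[-1, -5, -5], [4, -1, 0]].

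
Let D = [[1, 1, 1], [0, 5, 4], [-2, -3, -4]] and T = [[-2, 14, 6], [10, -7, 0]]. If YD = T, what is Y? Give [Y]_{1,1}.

Right-multiplying both sides by D⁻¹ gives Y = TD⁻¹.
D has determinant -6; D⁻¹ = [[4/3, -1/6, 1/6], [4/3, 1/3, 2/3], [-5/3, -1/6, -5/6]].
Y = TD⁻¹ = [[-2, 14, 6], [10, -7, 0]] · [[4/3, -1/6, 1/6], [4/3, 1/3, 2/3], [-5/3, -1/6, -5/6]] = [[6, 4, 4], [4, -4, -3]].

6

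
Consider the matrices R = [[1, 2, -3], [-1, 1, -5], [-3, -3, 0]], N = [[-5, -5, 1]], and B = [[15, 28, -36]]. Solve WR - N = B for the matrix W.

W = [[5, 4, -3]]

WR = B + N = [[10, 23, -35]].
Since R sits to the right of W, W = (B + N)R⁻¹.
R has determinant -3; R⁻¹ = [[5, -3, 7/3], [-5, 3, -8/3], [-2, 1, -1]].
W = (B + N)R⁻¹ = [[5, 4, -3]].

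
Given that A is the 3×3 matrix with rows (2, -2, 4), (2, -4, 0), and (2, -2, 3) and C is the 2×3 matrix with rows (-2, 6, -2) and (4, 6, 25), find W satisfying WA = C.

W = [[-5, -2, 6], [4, -5, 3]]

A is on the right of W, so right-multiply by A⁻¹: W = CA⁻¹.
det A = 4, so A⁻¹ = [[-3, -1/2, 4], [-3/2, -1/2, 2], [1, 0, -1]].
W = CA⁻¹ = [[-2, 6, -2], [4, 6, 25]] · [[-3, -1/2, 4], [-3/2, -1/2, 2], [1, 0, -1]] = [[-5, -2, 6], [4, -5, 3]].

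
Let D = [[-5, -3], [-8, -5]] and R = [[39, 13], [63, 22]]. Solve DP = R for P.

D is on the left of P, so left-multiply by D⁻¹: P = D⁻¹R.
det D = 1, so D⁻¹ = [[-5, 3], [8, -5]].
P = D⁻¹R = [[-5, 3], [8, -5]] · [[39, 13], [63, 22]] = [[-6, 1], [-3, -6]].

P = [[-6, 1], [-3, -6]]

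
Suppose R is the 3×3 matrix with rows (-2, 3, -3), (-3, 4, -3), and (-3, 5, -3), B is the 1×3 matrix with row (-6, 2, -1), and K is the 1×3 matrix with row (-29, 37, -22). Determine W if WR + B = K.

W = [[-2, 4, 5]]

WR = K − B = [[-23, 35, -21]].
Right-multiplying both sides by R⁻¹ gives W = (K − B)R⁻¹.
R has determinant 3; R⁻¹ = [[1, -2, 1], [0, -1, 1], [-1, 1/3, 1/3]].
W = (K − B)R⁻¹ = [[-2, 4, 5]].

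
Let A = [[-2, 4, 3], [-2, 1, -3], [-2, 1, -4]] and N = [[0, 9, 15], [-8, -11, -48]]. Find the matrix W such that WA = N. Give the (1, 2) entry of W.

A is on the right of W, so right-multiply by A⁻¹: W = NA⁻¹.
det A = -6, so A⁻¹ = [[1/6, -19/6, 5/2], [1/3, -7/3, 2], [0, 1, -1]].
W = NA⁻¹ = [[0, 9, 15], [-8, -11, -48]] · [[1/6, -19/6, 5/2], [1/3, -7/3, 2], [0, 1, -1]] = [[3, -6, 3], [-5, 3, 6]].

-6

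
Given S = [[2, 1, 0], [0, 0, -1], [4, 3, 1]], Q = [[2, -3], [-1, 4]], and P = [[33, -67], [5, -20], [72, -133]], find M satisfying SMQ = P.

M = [[4, -3], [5, -1], [0, 5]]

Isolating M: multiply by S⁻¹ from the left and Q⁻¹ from the right, so M = S⁻¹PQ⁻¹.
det S = 2, so S⁻¹ = [[3/2, -1/2, -1/2], [-2, 1, 1], [0, -1, 0]].
Q has determinant 5; Q⁻¹ = [[4/5, 3/5], [1/5, 2/5]].
S⁻¹P = [[11, -24], [11, -19], [-5, 20]].
M = (S⁻¹P)Q⁻¹ = [[4, -3], [5, -1], [0, 5]].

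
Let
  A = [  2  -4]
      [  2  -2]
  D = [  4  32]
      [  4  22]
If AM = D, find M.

M = [[2, 6], [0, -5]]

Left-multiplying both sides by A⁻¹ gives M = A⁻¹D.
det A = 4; the adjugate gives A⁻¹ = [[-1/2, 1], [-1/2, 1/2]].
M = A⁻¹D = [[-1/2, 1], [-1/2, 1/2]] · [[4, 32], [4, 22]] = [[2, 6], [0, -5]].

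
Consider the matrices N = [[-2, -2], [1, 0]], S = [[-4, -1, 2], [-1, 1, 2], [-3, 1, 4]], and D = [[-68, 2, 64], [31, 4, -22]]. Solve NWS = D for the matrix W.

W = N⁻¹DS⁻¹ (apply N⁻¹ on the left and S⁻¹ on the right).
det N = 2, so N⁻¹ = [[0, 1], [-1/2, -1]].
det S = -2, so S⁻¹ = [[-1, -3, 2], [1, 5, -3], [-1, -7/2, 5/2]].
N⁻¹D = [[31, 4, -22], [3, -5, -10]].
W = (N⁻¹D)S⁻¹ = [[-5, 4, -5], [2, 1, -4]].

W = [[-5, 4, -5], [2, 1, -4]]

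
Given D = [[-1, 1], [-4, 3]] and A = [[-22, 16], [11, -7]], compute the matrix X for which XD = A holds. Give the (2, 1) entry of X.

Since D sits to the right of X, X = AD⁻¹.
det D = 1, so D⁻¹ = [[3, -1], [4, -1]].
X = AD⁻¹ = [[-22, 16], [11, -7]] · [[3, -1], [4, -1]] = [[-2, 6], [5, -4]].

5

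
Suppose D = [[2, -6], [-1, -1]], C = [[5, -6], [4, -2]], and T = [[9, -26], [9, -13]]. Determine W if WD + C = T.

W = [[3, 2], [2, -1]]

WD = T − C = [[4, -20], [5, -11]].
D is on the right of W, so right-multiply by D⁻¹: W = (T − C)D⁻¹.
det D = -8; the adjugate gives D⁻¹ = [[1/8, -3/4], [-1/8, -1/4]].
W = (T − C)D⁻¹ = [[3, 2], [2, -1]].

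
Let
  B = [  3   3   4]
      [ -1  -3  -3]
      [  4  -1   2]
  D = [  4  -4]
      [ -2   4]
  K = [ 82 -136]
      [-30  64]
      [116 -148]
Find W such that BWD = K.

W = [[2, -5], [-5, -4], [4, 0]]

Isolating W: multiply by B⁻¹ from the left and D⁻¹ from the right, so W = B⁻¹KD⁻¹.
det B = -5; the adjugate gives B⁻¹ = [[9/5, 2, -3/5], [2, 2, -1], [-13/5, -3, 6/5]].
det D = 8, so D⁻¹ = [[1/2, 1/2], [1/4, 1/2]].
B⁻¹K = [[18, -28], [-12, 4], [16, -16]].
W = (B⁻¹K)D⁻¹ = [[2, -5], [-5, -4], [4, 0]].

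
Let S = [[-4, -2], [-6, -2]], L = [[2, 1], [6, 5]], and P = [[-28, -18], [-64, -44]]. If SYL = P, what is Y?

Y = [[3, 2], [-2, -3]]

Y = S⁻¹PL⁻¹ (apply S⁻¹ on the left and L⁻¹ on the right).
det S = -4; the adjugate gives S⁻¹ = [[1/2, -1/2], [-3/2, 1]].
det L = 4; the adjugate gives L⁻¹ = [[5/4, -1/4], [-3/2, 1/2]].
S⁻¹P = [[18, 13], [-22, -17]].
Y = (S⁻¹P)L⁻¹ = [[3, 2], [-2, -3]].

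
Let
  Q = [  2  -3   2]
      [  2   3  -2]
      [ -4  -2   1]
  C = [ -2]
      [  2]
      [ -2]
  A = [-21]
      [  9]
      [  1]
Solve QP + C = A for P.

QP = A − C = [[-19], [7], [3]].
Q is on the left of P, so left-multiply by Q⁻¹: P = Q⁻¹(A − C).
det Q = -4, so Q⁻¹ = [[1/4, 1/4, 0], [-3/2, -5/2, -2], [-2, -4, -3]].
P = Q⁻¹(A − C) = [[-3], [5], [1]].

P = [[-3], [5], [1]]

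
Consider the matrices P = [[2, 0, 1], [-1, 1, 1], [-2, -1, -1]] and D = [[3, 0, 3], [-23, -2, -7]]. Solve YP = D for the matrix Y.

Right-multiplying both sides by P⁻¹ gives Y = DP⁻¹.
det P = 3; the adjugate gives P⁻¹ = [[0, -1/3, -1/3], [-1, 0, -1], [1, 2/3, 2/3]].
Y = DP⁻¹ = [[3, 0, 3], [-23, -2, -7]] · [[0, -1/3, -1/3], [-1, 0, -1], [1, 2/3, 2/3]] = [[3, 1, 1], [-5, 3, 5]].

Y = [[3, 1, 1], [-5, 3, 5]]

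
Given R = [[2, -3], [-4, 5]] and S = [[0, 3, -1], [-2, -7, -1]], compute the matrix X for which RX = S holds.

Since R multiplies X on the left, X = R⁻¹S.
det R = -2; the adjugate gives R⁻¹ = [[-5/2, -3/2], [-2, -1]].
X = R⁻¹S = [[-5/2, -3/2], [-2, -1]] · [[0, 3, -1], [-2, -7, -1]] = [[3, 3, 4], [2, 1, 3]].

X = [[3, 3, 4], [2, 1, 3]]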